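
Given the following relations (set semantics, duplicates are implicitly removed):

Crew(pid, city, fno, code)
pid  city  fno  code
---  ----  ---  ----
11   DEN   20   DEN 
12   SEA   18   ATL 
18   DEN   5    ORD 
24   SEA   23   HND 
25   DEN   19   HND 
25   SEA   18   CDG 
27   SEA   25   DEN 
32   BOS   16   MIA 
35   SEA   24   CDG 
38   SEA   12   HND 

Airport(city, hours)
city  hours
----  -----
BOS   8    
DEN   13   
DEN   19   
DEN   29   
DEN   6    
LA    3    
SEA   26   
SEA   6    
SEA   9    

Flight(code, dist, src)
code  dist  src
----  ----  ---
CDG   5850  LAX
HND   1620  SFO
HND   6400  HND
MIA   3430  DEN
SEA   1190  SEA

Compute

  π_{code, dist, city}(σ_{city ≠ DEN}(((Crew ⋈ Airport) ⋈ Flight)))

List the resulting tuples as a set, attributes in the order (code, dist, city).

{(CDG, 5850, SEA), (HND, 1620, SEA), (HND, 6400, SEA), (MIA, 3430, BOS)}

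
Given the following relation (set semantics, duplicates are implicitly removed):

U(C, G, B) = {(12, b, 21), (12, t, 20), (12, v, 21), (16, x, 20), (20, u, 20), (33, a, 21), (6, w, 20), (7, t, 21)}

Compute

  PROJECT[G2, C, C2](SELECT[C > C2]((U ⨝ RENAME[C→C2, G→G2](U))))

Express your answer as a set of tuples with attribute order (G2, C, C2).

{(b, 33, 12), (t, 12, 7), (t, 16, 12), (t, 20, 12), (t, 33, 7), (v, 33, 12), (w, 12, 6), (w, 16, 6), (w, 20, 6), (x, 20, 16)}

ρ[C→C2, G→G2]: schema becomes (C2, G2, B); tuples unchanged.
Joining U and RENAME[C→C2, G→G2](U) on B yields {(12, b, 21, 12, b), (12, b, 21, 12, v), (12, b, 21, 33, a), (12, b, 21, 7, t), (12, t, 20, 12, t), (12, t, 20, 16, x), (12, t, 20, 20, u), (12, t, 20, 6, w), (12, v, 21, 12, b), (12, v, 21, 12, v), (12, v, 21, 33, a), (12, v, 21, 7, t), (16, x, 20, 12, t), (16, x, 20, 16, x), (16, x, 20, 20, u), (16, x, 20, 6, w), (20, u, 20, 12, t), (20, u, 20, 16, x), (20, u, 20, 20, u), (20, u, 20, 6, w), (33, a, 21, 12, b), (33, a, 21, 12, v), (33, a, 21, 33, a), (33, a, 21, 7, t), (6, w, 20, 12, t), (6, w, 20, 16, x), (6, w, 20, 20, u), (6, w, 20, 6, w), (7, t, 21, 12, b), (7, t, 21, 12, v), (7, t, 21, 33, a), (7, t, 21, 7, t)}.
Filtering on C > C2 leaves {(12, b, 21, 7, t), (12, t, 20, 6, w), (12, v, 21, 7, t), (16, x, 20, 12, t), (16, x, 20, 6, w), (20, u, 20, 12, t), (20, u, 20, 16, x), (20, u, 20, 6, w), (33, a, 21, 12, b), (33, a, 21, 12, v), (33, a, 21, 7, t)}.
Projecting to G2, C, C2 (1 duplicate(s) eliminated): {(b, 33, 12), (t, 12, 7), (t, 16, 12), (t, 20, 12), (t, 33, 7), (v, 33, 12), (w, 12, 6), (w, 16, 6), (w, 20, 6), (x, 20, 16)}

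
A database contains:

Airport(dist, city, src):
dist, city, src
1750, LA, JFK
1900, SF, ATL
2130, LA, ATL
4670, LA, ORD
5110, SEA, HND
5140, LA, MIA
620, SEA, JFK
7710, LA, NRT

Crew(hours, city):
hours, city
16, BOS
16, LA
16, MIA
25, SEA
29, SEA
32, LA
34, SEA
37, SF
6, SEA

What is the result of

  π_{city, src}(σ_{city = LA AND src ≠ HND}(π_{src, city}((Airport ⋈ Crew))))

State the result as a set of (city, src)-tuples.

{(LA, ATL), (LA, JFK), (LA, MIA), (LA, NRT), (LA, ORD)}

Joining Airport and Crew on city yields {(1750, LA, JFK, 16), (1750, LA, JFK, 32), (1900, SF, ATL, 37), (2130, LA, ATL, 16), (2130, LA, ATL, 32), (4670, LA, ORD, 16), (4670, LA, ORD, 32), (5110, SEA, HND, 25), (5110, SEA, HND, 29), (5110, SEA, HND, 34), (5110, SEA, HND, 6), (5140, LA, MIA, 16), (5140, LA, MIA, 32), (620, SEA, JFK, 25), (620, SEA, JFK, 29), (620, SEA, JFK, 34), (620, SEA, JFK, 6), (7710, LA, NRT, 16), (7710, LA, NRT, 32)}.
π_{src, city} gives {(ATL, LA), (ATL, SF), (HND, SEA), (JFK, LA), (JFK, SEA), (MIA, LA), (NRT, LA), (ORD, LA)} (11 duplicate(s) eliminated).
Filtering on city = LA AND src ≠ HND leaves {(ATL, LA), (JFK, LA), (MIA, LA), (NRT, LA), (ORD, LA)}.
π_{city, src} gives {(LA, ATL), (LA, JFK), (LA, MIA), (LA, NRT), (LA, ORD)}.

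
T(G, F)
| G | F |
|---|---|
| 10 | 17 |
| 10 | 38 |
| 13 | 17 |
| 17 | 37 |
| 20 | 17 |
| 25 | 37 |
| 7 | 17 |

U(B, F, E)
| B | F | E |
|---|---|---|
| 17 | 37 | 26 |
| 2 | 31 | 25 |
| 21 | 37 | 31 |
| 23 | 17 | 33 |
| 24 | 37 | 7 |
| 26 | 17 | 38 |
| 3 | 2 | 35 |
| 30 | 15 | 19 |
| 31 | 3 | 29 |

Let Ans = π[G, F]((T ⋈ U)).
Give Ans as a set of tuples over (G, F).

Natural join on F: {(10, 17, 23, 33), (10, 17, 26, 38), (13, 17, 23, 33), (13, 17, 26, 38), (17, 37, 17, 26), (17, 37, 21, 31), (17, 37, 24, 7), (20, 17, 23, 33), (20, 17, 26, 38), (25, 37, 17, 26), (25, 37, 21, 31), (25, 37, 24, 7), (7, 17, 23, 33), (7, 17, 26, 38)}
π[G, F]: project onto (G, F) (8 duplicate(s) eliminated) → {(10, 17), (13, 17), (17, 37), (20, 17), (25, 37), (7, 17)}

{(10, 17), (13, 17), (17, 37), (20, 17), (25, 37), (7, 17)}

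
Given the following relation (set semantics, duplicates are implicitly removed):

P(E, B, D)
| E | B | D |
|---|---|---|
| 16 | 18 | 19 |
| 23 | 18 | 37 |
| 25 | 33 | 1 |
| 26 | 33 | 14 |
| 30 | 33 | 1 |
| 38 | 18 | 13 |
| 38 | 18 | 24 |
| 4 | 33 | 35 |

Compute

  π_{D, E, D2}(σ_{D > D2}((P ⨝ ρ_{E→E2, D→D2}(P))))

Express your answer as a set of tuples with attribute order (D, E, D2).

{(14, 26, 1), (19, 16, 13), (24, 38, 13), (24, 38, 19), (35, 4, 1), (35, 4, 14), (37, 23, 13), (37, 23, 19), (37, 23, 24)}

ρ[E→E2, D→D2]: schema becomes (E2, B, D2); tuples unchanged.
Joining P and ρ_{E→E2, D→D2}(P) on B yields {(16, 18, 19, 16, 19), (16, 18, 19, 23, 37), (16, 18, 19, 38, 13), (16, 18, 19, 38, 24), (23, 18, 37, 16, 19), (23, 18, 37, 23, 37), (23, 18, 37, 38, 13), (23, 18, 37, 38, 24), (25, 33, 1, 25, 1), (25, 33, 1, 26, 14), (25, 33, 1, 30, 1), (25, 33, 1, 4, 35), (26, 33, 14, 25, 1), (26, 33, 14, 26, 14), (26, 33, 14, 30, 1), (26, 33, 14, 4, 35), (30, 33, 1, 25, 1), (30, 33, 1, 26, 14), (30, 33, 1, 30, 1), (30, 33, 1, 4, 35), (38, 18, 13, 16, 19), (38, 18, 13, 23, 37), (38, 18, 13, 38, 13), (38, 18, 13, 38, 24), (38, 18, 24, 16, 19), (38, 18, 24, 23, 37), (38, 18, 24, 38, 13), (38, 18, 24, 38, 24), (4, 33, 35, 25, 1), (4, 33, 35, 26, 14), (4, 33, 35, 30, 1), (4, 33, 35, 4, 35)}.
Apply σ_{D > D2}; surviving tuples: {(16, 18, 19, 38, 13), (23, 18, 37, 16, 19), (23, 18, 37, 38, 13), (23, 18, 37, 38, 24), (26, 33, 14, 25, 1), (26, 33, 14, 30, 1), (38, 18, 24, 16, 19), (38, 18, 24, 38, 13), (4, 33, 35, 25, 1), (4, 33, 35, 26, 14), (4, 33, 35, 30, 1)}
π[D, E, D2]: project onto (D, E, D2) (2 duplicate(s) eliminated) → {(14, 26, 1), (19, 16, 13), (24, 38, 13), (24, 38, 19), (35, 4, 1), (35, 4, 14), (37, 23, 13), (37, 23, 19), (37, 23, 24)}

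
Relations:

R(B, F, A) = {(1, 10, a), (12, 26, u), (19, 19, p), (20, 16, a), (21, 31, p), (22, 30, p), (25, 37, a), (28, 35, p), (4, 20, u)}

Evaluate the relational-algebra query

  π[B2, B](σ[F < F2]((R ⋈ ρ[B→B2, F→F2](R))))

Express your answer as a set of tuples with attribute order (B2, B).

{(12, 4), (20, 1), (21, 19), (21, 22), (22, 19), (25, 1), (25, 20), (28, 19), (28, 21), (28, 22)}

ρ[B→B2, F→F2]: schema becomes (B2, F2, A); tuples unchanged.
Joining R and ρ[B→B2, F→F2](R) on A yields {(1, 10, a, 1, 10), (1, 10, a, 20, 16), (1, 10, a, 25, 37), (12, 26, u, 12, 26), (12, 26, u, 4, 20), (19, 19, p, 19, 19), (19, 19, p, 21, 31), (19, 19, p, 22, 30), (19, 19, p, 28, 35), (20, 16, a, 1, 10), (20, 16, a, 20, 16), (20, 16, a, 25, 37), (21, 31, p, 19, 19), (21, 31, p, 21, 31), (21, 31, p, 22, 30), (21, 31, p, 28, 35), (22, 30, p, 19, 19), (22, 30, p, 21, 31), (22, 30, p, 22, 30), (22, 30, p, 28, 35), (25, 37, a, 1, 10), (25, 37, a, 20, 16), (25, 37, a, 25, 37), (28, 35, p, 19, 19), (28, 35, p, 21, 31), (28, 35, p, 22, 30), (28, 35, p, 28, 35), (4, 20, u, 12, 26), (4, 20, u, 4, 20)}.
σ[F < F2]: keep tuples satisfying F < F2 → {(1, 10, a, 20, 16), (1, 10, a, 25, 37), (19, 19, p, 21, 31), (19, 19, p, 22, 30), (19, 19, p, 28, 35), (20, 16, a, 25, 37), (21, 31, p, 28, 35), (22, 30, p, 21, 31), (22, 30, p, 28, 35), (4, 20, u, 12, 26)}
Projecting to B2, B: {(12, 4), (20, 1), (21, 19), (21, 22), (22, 19), (25, 1), (25, 20), (28, 19), (28, 21), (28, 22)}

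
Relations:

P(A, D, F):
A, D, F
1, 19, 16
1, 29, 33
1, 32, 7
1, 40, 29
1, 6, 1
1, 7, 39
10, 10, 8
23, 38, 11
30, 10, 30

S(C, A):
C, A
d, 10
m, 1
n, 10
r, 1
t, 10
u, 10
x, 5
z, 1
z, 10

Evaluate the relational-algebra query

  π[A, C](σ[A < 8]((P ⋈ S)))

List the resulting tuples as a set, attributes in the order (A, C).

P ⋈ S (natural join on A): {(1, 19, 16, m), (1, 19, 16, r), (1, 19, 16, z), (1, 29, 33, m), (1, 29, 33, r), (1, 29, 33, z), (1, 32, 7, m), (1, 32, 7, r), (1, 32, 7, z), (1, 40, 29, m), (1, 40, 29, r), (1, 40, 29, z), (1, 6, 1, m), (1, 6, 1, r), (1, 6, 1, z), (1, 7, 39, m), (1, 7, 39, r), (1, 7, 39, z), (10, 10, 8, d), (10, 10, 8, n), (10, 10, 8, t), (10, 10, 8, u), (10, 10, 8, z)}
Filtering on A < 8 leaves {(1, 19, 16, m), (1, 19, 16, r), (1, 19, 16, z), (1, 29, 33, m), (1, 29, 33, r), (1, 29, 33, z), (1, 32, 7, m), (1, 32, 7, r), (1, 32, 7, z), (1, 40, 29, m), (1, 40, 29, r), (1, 40, 29, z), (1, 6, 1, m), (1, 6, 1, r), (1, 6, 1, z), (1, 7, 39, m), (1, 7, 39, r), (1, 7, 39, z)}.
Keep only column(s) A, C (15 duplicate(s) eliminated): {(1, m), (1, r), (1, z)}

{(1, m), (1, r), (1, z)}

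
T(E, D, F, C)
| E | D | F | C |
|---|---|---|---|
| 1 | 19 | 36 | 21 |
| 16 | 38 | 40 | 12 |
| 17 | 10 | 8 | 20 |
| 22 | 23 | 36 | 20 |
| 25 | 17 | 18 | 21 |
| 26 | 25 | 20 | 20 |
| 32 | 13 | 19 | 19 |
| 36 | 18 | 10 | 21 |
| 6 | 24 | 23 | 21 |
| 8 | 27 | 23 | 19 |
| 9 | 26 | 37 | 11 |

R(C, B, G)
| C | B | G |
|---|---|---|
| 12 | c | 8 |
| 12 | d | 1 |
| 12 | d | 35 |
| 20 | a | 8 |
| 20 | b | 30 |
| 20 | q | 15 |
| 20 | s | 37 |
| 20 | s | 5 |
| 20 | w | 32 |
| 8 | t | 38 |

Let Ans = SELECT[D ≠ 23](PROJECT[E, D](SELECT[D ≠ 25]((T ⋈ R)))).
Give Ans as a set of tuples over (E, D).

Joining T and R on C yields {(16, 38, 40, 12, c, 8), (16, 38, 40, 12, d, 1), (16, 38, 40, 12, d, 35), (17, 10, 8, 20, a, 8), (17, 10, 8, 20, b, 30), (17, 10, 8, 20, q, 15), (17, 10, 8, 20, s, 37), (17, 10, 8, 20, s, 5), (17, 10, 8, 20, w, 32), (22, 23, 36, 20, a, 8), (22, 23, 36, 20, b, 30), (22, 23, 36, 20, q, 15), (22, 23, 36, 20, s, 37), (22, 23, 36, 20, s, 5), (22, 23, 36, 20, w, 32), (26, 25, 20, 20, a, 8), (26, 25, 20, 20, b, 30), (26, 25, 20, 20, q, 15), (26, 25, 20, 20, s, 37), (26, 25, 20, 20, s, 5), (26, 25, 20, 20, w, 32)}.
Apply σ_{D ≠ 25}; surviving tuples: {(16, 38, 40, 12, c, 8), (16, 38, 40, 12, d, 1), (16, 38, 40, 12, d, 35), (17, 10, 8, 20, a, 8), (17, 10, 8, 20, b, 30), (17, 10, 8, 20, q, 15), (17, 10, 8, 20, s, 37), (17, 10, 8, 20, s, 5), (17, 10, 8, 20, w, 32), (22, 23, 36, 20, a, 8), (22, 23, 36, 20, b, 30), (22, 23, 36, 20, q, 15), (22, 23, 36, 20, s, 37), (22, 23, 36, 20, s, 5), (22, 23, 36, 20, w, 32)}
Keep only column(s) E, D (12 duplicate(s) eliminated): {(16, 38), (17, 10), (22, 23)}
Apply σ_{D ≠ 23}; surviving tuples: {(16, 38), (17, 10)}

{(16, 38), (17, 10)}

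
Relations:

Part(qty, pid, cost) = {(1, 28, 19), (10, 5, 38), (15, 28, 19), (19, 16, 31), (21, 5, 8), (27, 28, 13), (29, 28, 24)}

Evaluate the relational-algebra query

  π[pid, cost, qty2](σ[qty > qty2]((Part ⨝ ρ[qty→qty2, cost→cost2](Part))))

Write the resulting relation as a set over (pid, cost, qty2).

{(28, 13, 1), (28, 13, 15), (28, 19, 1), (28, 24, 1), (28, 24, 15), (28, 24, 27), (5, 8, 10)}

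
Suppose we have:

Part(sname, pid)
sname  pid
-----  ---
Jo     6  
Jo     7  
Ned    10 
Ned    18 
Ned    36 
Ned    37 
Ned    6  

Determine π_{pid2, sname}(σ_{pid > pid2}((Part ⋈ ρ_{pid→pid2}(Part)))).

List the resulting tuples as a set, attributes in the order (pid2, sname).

{(10, Ned), (18, Ned), (36, Ned), (6, Jo), (6, Ned)}

ρ[pid→pid2]: schema becomes (sname, pid2); tuples unchanged.
Joining Part and ρ_{pid→pid2}(Part) on sname yields {(Jo, 6, 6), (Jo, 6, 7), (Jo, 7, 6), (Jo, 7, 7), (Ned, 10, 10), (Ned, 10, 18), (Ned, 10, 36), (Ned, 10, 37), (Ned, 10, 6), (Ned, 18, 10), (Ned, 18, 18), (Ned, 18, 36), (Ned, 18, 37), (Ned, 18, 6), (Ned, 36, 10), (Ned, 36, 18), (Ned, 36, 36), (Ned, 36, 37), (Ned, 36, 6), (Ned, 37, 10), (Ned, 37, 18), (Ned, 37, 36), (Ned, 37, 37), (Ned, 37, 6), (Ned, 6, 10), (Ned, 6, 18), (Ned, 6, 36), (Ned, 6, 37), (Ned, 6, 6)}.
Apply σ_{pid > pid2}; surviving tuples: {(Jo, 7, 6), (Ned, 10, 6), (Ned, 18, 10), (Ned, 18, 6), (Ned, 36, 10), (Ned, 36, 18), (Ned, 36, 6), (Ned, 37, 10), (Ned, 37, 18), (Ned, 37, 36), (Ned, 37, 6)}
π_{pid2, sname} gives {(10, Ned), (18, Ned), (36, Ned), (6, Jo), (6, Ned)} (6 duplicate(s) eliminated).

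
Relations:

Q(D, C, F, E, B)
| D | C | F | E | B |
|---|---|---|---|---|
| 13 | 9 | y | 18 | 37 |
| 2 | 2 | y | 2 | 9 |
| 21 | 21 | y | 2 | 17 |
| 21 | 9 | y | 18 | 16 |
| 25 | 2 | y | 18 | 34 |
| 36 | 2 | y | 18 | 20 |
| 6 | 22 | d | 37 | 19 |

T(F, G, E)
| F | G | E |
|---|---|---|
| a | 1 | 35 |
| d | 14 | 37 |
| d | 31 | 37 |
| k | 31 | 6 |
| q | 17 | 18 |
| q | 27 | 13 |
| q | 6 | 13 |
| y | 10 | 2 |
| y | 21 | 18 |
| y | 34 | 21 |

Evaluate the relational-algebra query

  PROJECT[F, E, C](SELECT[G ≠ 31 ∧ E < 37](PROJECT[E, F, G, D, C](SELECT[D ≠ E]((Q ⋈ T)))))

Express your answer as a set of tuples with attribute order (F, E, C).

Natural join on F, E: {(13, 9, y, 18, 37, 21), (2, 2, y, 2, 9, 10), (21, 21, y, 2, 17, 10), (21, 9, y, 18, 16, 21), (25, 2, y, 18, 34, 21), (36, 2, y, 18, 20, 21), (6, 22, d, 37, 19, 14), (6, 22, d, 37, 19, 31)}
Apply σ_{D ≠ E}; surviving tuples: {(13, 9, y, 18, 37, 21), (21, 21, y, 2, 17, 10), (21, 9, y, 18, 16, 21), (25, 2, y, 18, 34, 21), (36, 2, y, 18, 20, 21), (6, 22, d, 37, 19, 14), (6, 22, d, 37, 19, 31)}
Keep only column(s) E, F, G, D, C: {(18, y, 21, 13, 9), (18, y, 21, 21, 9), (18, y, 21, 25, 2), (18, y, 21, 36, 2), (2, y, 10, 21, 21), (37, d, 14, 6, 22), (37, d, 31, 6, 22)}
Apply σ_{G ≠ 31 ∧ E < 37}; surviving tuples: {(18, y, 21, 13, 9), (18, y, 21, 21, 9), (18, y, 21, 25, 2), (18, y, 21, 36, 2), (2, y, 10, 21, 21)}
Keep only column(s) F, E, C (2 duplicate(s) eliminated): {(y, 18, 2), (y, 18, 9), (y, 2, 21)}

{(y, 18, 2), (y, 18, 9), (y, 2, 21)}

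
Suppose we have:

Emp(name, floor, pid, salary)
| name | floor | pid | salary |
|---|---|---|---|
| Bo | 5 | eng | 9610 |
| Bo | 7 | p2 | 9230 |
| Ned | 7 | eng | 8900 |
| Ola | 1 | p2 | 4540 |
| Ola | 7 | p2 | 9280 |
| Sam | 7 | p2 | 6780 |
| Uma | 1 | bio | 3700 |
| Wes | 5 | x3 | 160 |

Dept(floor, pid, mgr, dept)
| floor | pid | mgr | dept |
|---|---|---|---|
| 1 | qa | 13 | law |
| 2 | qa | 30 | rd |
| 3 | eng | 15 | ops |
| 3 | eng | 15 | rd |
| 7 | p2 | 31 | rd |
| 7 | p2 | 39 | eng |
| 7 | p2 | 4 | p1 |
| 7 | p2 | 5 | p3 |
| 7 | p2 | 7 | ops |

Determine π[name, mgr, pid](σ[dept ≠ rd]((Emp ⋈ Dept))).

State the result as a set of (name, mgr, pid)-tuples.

Emp ⋈ Dept (natural join on floor, pid): {(Bo, 7, p2, 9230, 31, rd), (Bo, 7, p2, 9230, 39, eng), (Bo, 7, p2, 9230, 4, p1), (Bo, 7, p2, 9230, 5, p3), (Bo, 7, p2, 9230, 7, ops), (Ola, 7, p2, 9280, 31, rd), (Ola, 7, p2, 9280, 39, eng), (Ola, 7, p2, 9280, 4, p1), (Ola, 7, p2, 9280, 5, p3), (Ola, 7, p2, 9280, 7, ops), (Sam, 7, p2, 6780, 31, rd), (Sam, 7, p2, 6780, 39, eng), (Sam, 7, p2, 6780, 4, p1), (Sam, 7, p2, 6780, 5, p3), (Sam, 7, p2, 6780, 7, ops)}
σ[dept ≠ rd]: keep tuples satisfying dept ≠ rd → {(Bo, 7, p2, 9230, 39, eng), (Bo, 7, p2, 9230, 4, p1), (Bo, 7, p2, 9230, 5, p3), (Bo, 7, p2, 9230, 7, ops), (Ola, 7, p2, 9280, 39, eng), (Ola, 7, p2, 9280, 4, p1), (Ola, 7, p2, 9280, 5, p3), (Ola, 7, p2, 9280, 7, ops), (Sam, 7, p2, 6780, 39, eng), (Sam, 7, p2, 6780, 4, p1), (Sam, 7, p2, 6780, 5, p3), (Sam, 7, p2, 6780, 7, ops)}
π_{name, mgr, pid} gives {(Bo, 39, p2), (Bo, 4, p2), (Bo, 5, p2), (Bo, 7, p2), (Ola, 39, p2), (Ola, 4, p2), (Ola, 5, p2), (Ola, 7, p2), (Sam, 39, p2), (Sam, 4, p2), (Sam, 5, p2), (Sam, 7, p2)}.

{(Bo, 39, p2), (Bo, 4, p2), (Bo, 5, p2), (Bo, 7, p2), (Ola, 39, p2), (Ola, 4, p2), (Ola, 5, p2), (Ola, 7, p2), (Sam, 39, p2), (Sam, 4, p2), (Sam, 5, p2), (Sam, 7, p2)}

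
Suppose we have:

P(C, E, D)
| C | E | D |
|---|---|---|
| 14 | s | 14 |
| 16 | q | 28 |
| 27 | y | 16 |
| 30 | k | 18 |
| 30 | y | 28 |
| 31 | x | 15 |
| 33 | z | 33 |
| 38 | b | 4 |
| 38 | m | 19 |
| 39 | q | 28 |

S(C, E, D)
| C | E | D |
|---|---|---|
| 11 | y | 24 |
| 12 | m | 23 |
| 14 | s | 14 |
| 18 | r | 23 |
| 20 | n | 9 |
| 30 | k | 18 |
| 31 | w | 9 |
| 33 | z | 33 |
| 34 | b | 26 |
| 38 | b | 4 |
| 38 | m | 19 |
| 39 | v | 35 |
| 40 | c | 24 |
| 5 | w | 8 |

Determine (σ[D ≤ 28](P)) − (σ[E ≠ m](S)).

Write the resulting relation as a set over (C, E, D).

{(16, q, 28), (27, y, 16), (30, y, 28), (31, x, 15), (38, m, 19), (39, q, 28)}

Filtering on D ≤ 28 leaves {(14, s, 14), (16, q, 28), (27, y, 16), (30, k, 18), (30, y, 28), (31, x, 15), (38, b, 4), (38, m, 19), (39, q, 28)}.
Filtering on E ≠ m leaves {(11, y, 24), (14, s, 14), (18, r, 23), (20, n, 9), (30, k, 18), (31, w, 9), (33, z, 33), (34, b, 26), (38, b, 4), (39, v, 35), (40, c, 24), (5, w, 8)}.
Taking the difference: {(16, q, 28), (27, y, 16), (30, y, 28), (31, x, 15), (38, m, 19), (39, q, 28)}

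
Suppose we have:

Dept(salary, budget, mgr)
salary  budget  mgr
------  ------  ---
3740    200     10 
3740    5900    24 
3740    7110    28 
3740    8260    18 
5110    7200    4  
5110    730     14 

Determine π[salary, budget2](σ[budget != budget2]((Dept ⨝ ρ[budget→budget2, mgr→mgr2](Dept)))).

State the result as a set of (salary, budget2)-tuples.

{(3740, 200), (3740, 5900), (3740, 7110), (3740, 8260), (5110, 7200), (5110, 730)}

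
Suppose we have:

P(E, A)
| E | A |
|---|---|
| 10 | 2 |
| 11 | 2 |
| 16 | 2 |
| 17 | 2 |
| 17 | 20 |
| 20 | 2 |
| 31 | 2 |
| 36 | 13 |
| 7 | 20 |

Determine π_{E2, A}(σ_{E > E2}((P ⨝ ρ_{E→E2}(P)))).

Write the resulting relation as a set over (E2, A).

{(10, 2), (11, 2), (16, 2), (17, 2), (20, 2), (7, 20)}

ρ[E→E2]: schema becomes (E2, A); tuples unchanged.
Natural join on A: {(10, 2, 10), (10, 2, 11), (10, 2, 16), (10, 2, 17), (10, 2, 20), (10, 2, 31), (11, 2, 10), (11, 2, 11), (11, 2, 16), (11, 2, 17), (11, 2, 20), (11, 2, 31), (16, 2, 10), (16, 2, 11), (16, 2, 16), (16, 2, 17), (16, 2, 20), (16, 2, 31), (17, 2, 10), (17, 2, 11), (17, 2, 16), (17, 2, 17), (17, 2, 20), (17, 2, 31), (17, 20, 17), (17, 20, 7), (20, 2, 10), (20, 2, 11), (20, 2, 16), (20, 2, 17), (20, 2, 20), (20, 2, 31), (31, 2, 10), (31, 2, 11), (31, 2, 16), (31, 2, 17), (31, 2, 20), (31, 2, 31), (36, 13, 36), (7, 20, 17), (7, 20, 7)}
Selection E > E2: {(11, 2, 10), (16, 2, 10), (16, 2, 11), (17, 2, 10), (17, 2, 11), (17, 2, 16), (17, 20, 7), (20, 2, 10), (20, 2, 11), (20, 2, 16), (20, 2, 17), (31, 2, 10), (31, 2, 11), (31, 2, 16), (31, 2, 17), (31, 2, 20)}
Projecting to E2, A (10 duplicate(s) eliminated): {(10, 2), (11, 2), (16, 2), (17, 2), (20, 2), (7, 20)}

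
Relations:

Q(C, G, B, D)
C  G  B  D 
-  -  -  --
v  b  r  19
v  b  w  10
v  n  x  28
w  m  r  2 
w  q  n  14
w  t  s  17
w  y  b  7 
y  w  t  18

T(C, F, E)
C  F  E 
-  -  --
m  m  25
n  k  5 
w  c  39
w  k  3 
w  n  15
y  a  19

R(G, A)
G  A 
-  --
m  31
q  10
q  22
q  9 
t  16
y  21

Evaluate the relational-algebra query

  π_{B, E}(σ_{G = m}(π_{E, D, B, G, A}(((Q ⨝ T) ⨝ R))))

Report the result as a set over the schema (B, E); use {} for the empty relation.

Natural join on C: {(w, m, r, 2, c, 39), (w, m, r, 2, k, 3), (w, m, r, 2, n, 15), (w, q, n, 14, c, 39), (w, q, n, 14, k, 3), (w, q, n, 14, n, 15), (w, t, s, 17, c, 39), (w, t, s, 17, k, 3), (w, t, s, 17, n, 15), (w, y, b, 7, c, 39), (w, y, b, 7, k, 3), (w, y, b, 7, n, 15), (y, w, t, 18, a, 19)}
Natural join on G: {(w, m, r, 2, c, 39, 31), (w, m, r, 2, k, 3, 31), (w, m, r, 2, n, 15, 31), (w, q, n, 14, c, 39, 10), (w, q, n, 14, c, 39, 22), (w, q, n, 14, c, 39, 9), (w, q, n, 14, k, 3, 10), (w, q, n, 14, k, 3, 22), (w, q, n, 14, k, 3, 9), (w, q, n, 14, n, 15, 10), (w, q, n, 14, n, 15, 22), (w, q, n, 14, n, 15, 9), (w, t, s, 17, c, 39, 16), (w, t, s, 17, k, 3, 16), (w, t, s, 17, n, 15, 16), (w, y, b, 7, c, 39, 21), (w, y, b, 7, k, 3, 21), (w, y, b, 7, n, 15, 21)}
π_{E, D, B, G, A} gives {(15, 14, n, q, 10), (15, 14, n, q, 22), (15, 14, n, q, 9), (15, 17, s, t, 16), (15, 2, r, m, 31), (15, 7, b, y, 21), (3, 14, n, q, 10), (3, 14, n, q, 22), (3, 14, n, q, 9), (3, 17, s, t, 16), (3, 2, r, m, 31), (3, 7, b, y, 21), (39, 14, n, q, 10), (39, 14, n, q, 22), (39, 14, n, q, 9), (39, 17, s, t, 16), (39, 2, r, m, 31), (39, 7, b, y, 21)}.
Filtering on G = m leaves {(15, 2, r, m, 31), (3, 2, r, m, 31), (39, 2, r, m, 31)}.
π_{B, E} gives {(r, 15), (r, 3), (r, 39)}.

{(r, 15), (r, 3), (r, 39)}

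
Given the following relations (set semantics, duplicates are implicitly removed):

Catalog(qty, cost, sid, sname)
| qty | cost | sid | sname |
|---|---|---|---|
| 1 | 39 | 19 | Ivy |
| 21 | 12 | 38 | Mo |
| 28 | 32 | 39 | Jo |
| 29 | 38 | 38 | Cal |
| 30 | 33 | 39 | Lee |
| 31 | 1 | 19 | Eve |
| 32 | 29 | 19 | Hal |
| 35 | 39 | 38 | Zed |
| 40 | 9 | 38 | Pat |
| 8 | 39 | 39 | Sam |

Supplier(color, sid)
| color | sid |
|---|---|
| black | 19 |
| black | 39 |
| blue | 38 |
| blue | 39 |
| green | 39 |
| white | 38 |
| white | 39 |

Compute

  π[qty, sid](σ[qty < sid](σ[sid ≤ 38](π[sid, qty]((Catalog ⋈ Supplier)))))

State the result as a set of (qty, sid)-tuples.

{(1, 19), (21, 38), (29, 38), (35, 38)}

Catalog ⋈ Supplier (natural join on sid): {(1, 39, 19, Ivy, black), (21, 12, 38, Mo, blue), (21, 12, 38, Mo, white), (28, 32, 39, Jo, black), (28, 32, 39, Jo, blue), (28, 32, 39, Jo, green), (28, 32, 39, Jo, white), (29, 38, 38, Cal, blue), (29, 38, 38, Cal, white), (30, 33, 39, Lee, black), (30, 33, 39, Lee, blue), (30, 33, 39, Lee, green), (30, 33, 39, Lee, white), (31, 1, 19, Eve, black), (32, 29, 19, Hal, black), (35, 39, 38, Zed, blue), (35, 39, 38, Zed, white), (40, 9, 38, Pat, blue), (40, 9, 38, Pat, white), (8, 39, 39, Sam, black), (8, 39, 39, Sam, blue), (8, 39, 39, Sam, green), (8, 39, 39, Sam, white)}
Keep only column(s) sid, qty (13 duplicate(s) eliminated): {(19, 1), (19, 31), (19, 32), (38, 21), (38, 29), (38, 35), (38, 40), (39, 28), (39, 30), (39, 8)}
Filtering on sid ≤ 38 leaves {(19, 1), (19, 31), (19, 32), (38, 21), (38, 29), (38, 35), (38, 40)}.
Filtering on qty < sid leaves {(19, 1), (38, 21), (38, 29), (38, 35)}.
Keep only column(s) qty, sid: {(1, 19), (21, 38), (29, 38), (35, 38)}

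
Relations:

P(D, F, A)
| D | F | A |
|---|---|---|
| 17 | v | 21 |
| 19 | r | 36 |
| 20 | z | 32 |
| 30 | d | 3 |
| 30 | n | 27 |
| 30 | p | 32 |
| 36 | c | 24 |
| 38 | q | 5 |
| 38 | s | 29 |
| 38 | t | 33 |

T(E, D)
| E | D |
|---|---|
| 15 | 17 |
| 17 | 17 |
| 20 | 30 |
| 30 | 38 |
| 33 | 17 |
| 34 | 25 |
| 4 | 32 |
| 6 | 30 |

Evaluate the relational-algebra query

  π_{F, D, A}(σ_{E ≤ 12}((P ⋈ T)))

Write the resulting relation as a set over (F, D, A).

P ⋈ T (natural join on D): {(17, v, 21, 15), (17, v, 21, 17), (17, v, 21, 33), (30, d, 3, 20), (30, d, 3, 6), (30, n, 27, 20), (30, n, 27, 6), (30, p, 32, 20), (30, p, 32, 6), (38, q, 5, 30), (38, s, 29, 30), (38, t, 33, 30)}
Filtering on E ≤ 12 leaves {(30, d, 3, 6), (30, n, 27, 6), (30, p, 32, 6)}.
Keep only column(s) F, D, A: {(d, 30, 3), (n, 30, 27), (p, 30, 32)}

{(d, 30, 3), (n, 30, 27), (p, 30, 32)}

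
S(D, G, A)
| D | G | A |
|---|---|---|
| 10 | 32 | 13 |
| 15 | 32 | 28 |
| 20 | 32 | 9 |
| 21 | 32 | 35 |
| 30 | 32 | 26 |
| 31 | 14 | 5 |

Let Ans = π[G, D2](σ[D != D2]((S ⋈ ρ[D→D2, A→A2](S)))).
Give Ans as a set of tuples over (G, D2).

ρ[D→D2, A→A2]: schema becomes (D2, G, A2); tuples unchanged.
Natural join on G: {(10, 32, 13, 10, 13), (10, 32, 13, 15, 28), (10, 32, 13, 20, 9), (10, 32, 13, 21, 35), (10, 32, 13, 30, 26), (15, 32, 28, 10, 13), (15, 32, 28, 15, 28), (15, 32, 28, 20, 9), (15, 32, 28, 21, 35), (15, 32, 28, 30, 26), (20, 32, 9, 10, 13), (20, 32, 9, 15, 28), (20, 32, 9, 20, 9), (20, 32, 9, 21, 35), (20, 32, 9, 30, 26), (21, 32, 35, 10, 13), (21, 32, 35, 15, 28), (21, 32, 35, 20, 9), (21, 32, 35, 21, 35), (21, 32, 35, 30, 26), (30, 32, 26, 10, 13), (30, 32, 26, 15, 28), (30, 32, 26, 20, 9), (30, 32, 26, 21, 35), (30, 32, 26, 30, 26), (31, 14, 5, 31, 5)}
Apply σ_{D != D2}; surviving tuples: {(10, 32, 13, 15, 28), (10, 32, 13, 20, 9), (10, 32, 13, 21, 35), (10, 32, 13, 30, 26), (15, 32, 28, 10, 13), (15, 32, 28, 20, 9), (15, 32, 28, 21, 35), (15, 32, 28, 30, 26), (20, 32, 9, 10, 13), (20, 32, 9, 15, 28), (20, 32, 9, 21, 35), (20, 32, 9, 30, 26), (21, 32, 35, 10, 13), (21, 32, 35, 15, 28), (21, 32, 35, 20, 9), (21, 32, 35, 30, 26), (30, 32, 26, 10, 13), (30, 32, 26, 15, 28), (30, 32, 26, 20, 9), (30, 32, 26, 21, 35)}
Keep only column(s) G, D2 (15 duplicate(s) eliminated): {(32, 10), (32, 15), (32, 20), (32, 21), (32, 30)}

{(32, 10), (32, 15), (32, 20), (32, 21), (32, 30)}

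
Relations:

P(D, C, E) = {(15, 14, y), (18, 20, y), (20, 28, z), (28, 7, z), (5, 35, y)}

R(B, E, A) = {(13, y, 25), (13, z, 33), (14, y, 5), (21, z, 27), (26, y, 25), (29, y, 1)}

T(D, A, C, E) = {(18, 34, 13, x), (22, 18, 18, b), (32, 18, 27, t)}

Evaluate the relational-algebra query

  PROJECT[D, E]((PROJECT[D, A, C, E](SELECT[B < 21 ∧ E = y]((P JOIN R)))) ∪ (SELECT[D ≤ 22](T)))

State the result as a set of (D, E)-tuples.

{(15, y), (18, x), (18, y), (22, b), (5, y)}

P ⋈ R (natural join on E): {(15, 14, y, 13, 25), (15, 14, y, 14, 5), (15, 14, y, 26, 25), (15, 14, y, 29, 1), (18, 20, y, 13, 25), (18, 20, y, 14, 5), (18, 20, y, 26, 25), (18, 20, y, 29, 1), (20, 28, z, 13, 33), (20, 28, z, 21, 27), (28, 7, z, 13, 33), (28, 7, z, 21, 27), (5, 35, y, 13, 25), (5, 35, y, 14, 5), (5, 35, y, 26, 25), (5, 35, y, 29, 1)}
Selection B < 21 ∧ E = y: {(15, 14, y, 13, 25), (15, 14, y, 14, 5), (18, 20, y, 13, 25), (18, 20, y, 14, 5), (5, 35, y, 13, 25), (5, 35, y, 14, 5)}
Projecting to D, A, C, E: {(15, 25, 14, y), (15, 5, 14, y), (18, 25, 20, y), (18, 5, 20, y), (5, 25, 35, y), (5, 5, 35, y)}
Selection D ≤ 22: {(18, 34, 13, x), (22, 18, 18, b)}
Set union of the two operands is {(15, 25, 14, y), (15, 5, 14, y), (18, 25, 20, y), (18, 34, 13, x), (18, 5, 20, y), (22, 18, 18, b), (5, 25, 35, y), (5, 5, 35, y)}.
Projecting to D, E (3 duplicate(s) eliminated): {(15, y), (18, x), (18, y), (22, b), (5, y)}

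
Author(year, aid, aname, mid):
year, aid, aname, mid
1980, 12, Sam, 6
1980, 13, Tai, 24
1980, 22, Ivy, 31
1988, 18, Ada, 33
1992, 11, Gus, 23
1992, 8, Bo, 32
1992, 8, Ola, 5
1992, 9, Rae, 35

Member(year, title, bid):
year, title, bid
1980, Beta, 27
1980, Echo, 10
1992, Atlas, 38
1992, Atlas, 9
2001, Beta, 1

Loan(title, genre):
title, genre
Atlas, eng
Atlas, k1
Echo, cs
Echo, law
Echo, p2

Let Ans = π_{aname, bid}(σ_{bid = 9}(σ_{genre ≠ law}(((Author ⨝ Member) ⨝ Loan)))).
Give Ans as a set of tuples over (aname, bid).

Joining Author and Member on year yields {(1980, 12, Sam, 6, Beta, 27), (1980, 12, Sam, 6, Echo, 10), (1980, 13, Tai, 24, Beta, 27), (1980, 13, Tai, 24, Echo, 10), (1980, 22, Ivy, 31, Beta, 27), (1980, 22, Ivy, 31, Echo, 10), (1992, 11, Gus, 23, Atlas, 38), (1992, 11, Gus, 23, Atlas, 9), (1992, 8, Bo, 32, Atlas, 38), (1992, 8, Bo, 32, Atlas, 9), (1992, 8, Ola, 5, Atlas, 38), (1992, 8, Ola, 5, Atlas, 9), (1992, 9, Rae, 35, Atlas, 38), (1992, 9, Rae, 35, Atlas, 9)}.
Joining (Author ⨝ Member) and Loan on title yields {(1980, 12, Sam, 6, Echo, 10, cs), (1980, 12, Sam, 6, Echo, 10, law), (1980, 12, Sam, 6, Echo, 10, p2), (1980, 13, Tai, 24, Echo, 10, cs), (1980, 13, Tai, 24, Echo, 10, law), (1980, 13, Tai, 24, Echo, 10, p2), (1980, 22, Ivy, 31, Echo, 10, cs), (1980, 22, Ivy, 31, Echo, 10, law), (1980, 22, Ivy, 31, Echo, 10, p2), (1992, 11, Gus, 23, Atlas, 38, eng), (1992, 11, Gus, 23, Atlas, 38, k1), (1992, 11, Gus, 23, Atlas, 9, eng), (1992, 11, Gus, 23, Atlas, 9, k1), (1992, 8, Bo, 32, Atlas, 38, eng), (1992, 8, Bo, 32, Atlas, 38, k1), (1992, 8, Bo, 32, Atlas, 9, eng), (1992, 8, Bo, 32, Atlas, 9, k1), (1992, 8, Ola, 5, Atlas, 38, eng), (1992, 8, Ola, 5, Atlas, 38, k1), (1992, 8, Ola, 5, Atlas, 9, eng), (1992, 8, Ola, 5, Atlas, 9, k1), (1992, 9, Rae, 35, Atlas, 38, eng), (1992, 9, Rae, 35, Atlas, 38, k1), (1992, 9, Rae, 35, Atlas, 9, eng), (1992, 9, Rae, 35, Atlas, 9, k1)}.
Apply σ_{genre ≠ law}; surviving tuples: {(1980, 12, Sam, 6, Echo, 10, cs), (1980, 12, Sam, 6, Echo, 10, p2), (1980, 13, Tai, 24, Echo, 10, cs), (1980, 13, Tai, 24, Echo, 10, p2), (1980, 22, Ivy, 31, Echo, 10, cs), (1980, 22, Ivy, 31, Echo, 10, p2), (1992, 11, Gus, 23, Atlas, 38, eng), (1992, 11, Gus, 23, Atlas, 38, k1), (1992, 11, Gus, 23, Atlas, 9, eng), (1992, 11, Gus, 23, Atlas, 9, k1), (1992, 8, Bo, 32, Atlas, 38, eng), (1992, 8, Bo, 32, Atlas, 38, k1), (1992, 8, Bo, 32, Atlas, 9, eng), (1992, 8, Bo, 32, Atlas, 9, k1), (1992, 8, Ola, 5, Atlas, 38, eng), (1992, 8, Ola, 5, Atlas, 38, k1), (1992, 8, Ola, 5, Atlas, 9, eng), (1992, 8, Ola, 5, Atlas, 9, k1), (1992, 9, Rae, 35, Atlas, 38, eng), (1992, 9, Rae, 35, Atlas, 38, k1), (1992, 9, Rae, 35, Atlas, 9, eng), (1992, 9, Rae, 35, Atlas, 9, k1)}
Apply σ_{bid = 9}; surviving tuples: {(1992, 11, Gus, 23, Atlas, 9, eng), (1992, 11, Gus, 23, Atlas, 9, k1), (1992, 8, Bo, 32, Atlas, 9, eng), (1992, 8, Bo, 32, Atlas, 9, k1), (1992, 8, Ola, 5, Atlas, 9, eng), (1992, 8, Ola, 5, Atlas, 9, k1), (1992, 9, Rae, 35, Atlas, 9, eng), (1992, 9, Rae, 35, Atlas, 9, k1)}
Keep only column(s) aname, bid (4 duplicate(s) eliminated): {(Bo, 9), (Gus, 9), (Ola, 9), (Rae, 9)}

{(Bo, 9), (Gus, 9), (Ola, 9), (Rae, 9)}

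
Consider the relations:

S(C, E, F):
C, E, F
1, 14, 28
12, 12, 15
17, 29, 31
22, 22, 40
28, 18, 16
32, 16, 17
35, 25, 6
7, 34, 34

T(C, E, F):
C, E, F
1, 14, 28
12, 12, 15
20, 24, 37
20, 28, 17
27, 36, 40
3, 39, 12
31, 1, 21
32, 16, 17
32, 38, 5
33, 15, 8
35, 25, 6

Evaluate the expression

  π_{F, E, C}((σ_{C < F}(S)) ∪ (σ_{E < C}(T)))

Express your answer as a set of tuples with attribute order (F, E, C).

{(15, 12, 12), (17, 16, 32), (21, 1, 31), (28, 14, 1), (31, 29, 17), (34, 34, 7), (40, 22, 22), (6, 25, 35), (8, 15, 33)}

Filtering on C < F leaves {(1, 14, 28), (12, 12, 15), (17, 29, 31), (22, 22, 40), (7, 34, 34)}.
Filtering on E < C leaves {(31, 1, 21), (32, 16, 17), (33, 15, 8), (35, 25, 6)}.
Taking the union: {(1, 14, 28), (12, 12, 15), (17, 29, 31), (22, 22, 40), (31, 1, 21), (32, 16, 17), (33, 15, 8), (35, 25, 6), (7, 34, 34)}
π_{F, E, C} gives {(15, 12, 12), (17, 16, 32), (21, 1, 31), (28, 14, 1), (31, 29, 17), (34, 34, 7), (40, 22, 22), (6, 25, 35), (8, 15, 33)}.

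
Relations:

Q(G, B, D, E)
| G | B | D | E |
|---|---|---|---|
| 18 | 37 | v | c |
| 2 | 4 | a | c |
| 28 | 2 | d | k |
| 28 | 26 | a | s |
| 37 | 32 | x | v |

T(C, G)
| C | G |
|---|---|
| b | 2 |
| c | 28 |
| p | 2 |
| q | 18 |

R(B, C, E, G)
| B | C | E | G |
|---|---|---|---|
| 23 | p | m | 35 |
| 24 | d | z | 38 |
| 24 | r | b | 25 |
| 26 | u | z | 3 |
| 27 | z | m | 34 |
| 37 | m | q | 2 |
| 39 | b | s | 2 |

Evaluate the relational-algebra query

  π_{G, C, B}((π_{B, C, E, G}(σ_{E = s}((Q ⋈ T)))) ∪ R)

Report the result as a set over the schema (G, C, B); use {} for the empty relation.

{(2, b, 39), (2, m, 37), (25, r, 24), (28, c, 26), (3, u, 26), (34, z, 27), (35, p, 23), (38, d, 24)}

Q ⋈ T (natural join on G): {(18, 37, v, c, q), (2, 4, a, c, b), (2, 4, a, c, p), (28, 2, d, k, c), (28, 26, a, s, c)}
Selection E = s: {(28, 26, a, s, c)}
π_{B, C, E, G} gives {(26, c, s, 28)}.
Union: {(26, c, s, 28)} with {(23, p, m, 35), (24, d, z, 38), (24, r, b, 25), (26, u, z, 3), (27, z, m, 34), (37, m, q, 2), (39, b, s, 2)} → {(23, p, m, 35), (24, d, z, 38), (24, r, b, 25), (26, c, s, 28), (26, u, z, 3), (27, z, m, 34), (37, m, q, 2), (39, b, s, 2)}
π_{G, C, B} gives {(2, b, 39), (2, m, 37), (25, r, 24), (28, c, 26), (3, u, 26), (34, z, 27), (35, p, 23), (38, d, 24)}.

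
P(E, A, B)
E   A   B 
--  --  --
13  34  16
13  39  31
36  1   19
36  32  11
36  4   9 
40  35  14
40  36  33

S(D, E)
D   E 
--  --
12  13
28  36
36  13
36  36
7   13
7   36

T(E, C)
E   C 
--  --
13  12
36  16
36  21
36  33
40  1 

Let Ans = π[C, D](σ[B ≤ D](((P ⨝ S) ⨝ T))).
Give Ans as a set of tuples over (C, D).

Natural join on E: {(13, 34, 16, 12), (13, 34, 16, 36), (13, 34, 16, 7), (13, 39, 31, 12), (13, 39, 31, 36), (13, 39, 31, 7), (36, 1, 19, 28), (36, 1, 19, 36), (36, 1, 19, 7), (36, 32, 11, 28), (36, 32, 11, 36), (36, 32, 11, 7), (36, 4, 9, 28), (36, 4, 9, 36), (36, 4, 9, 7)}
Natural join on E: {(13, 34, 16, 12, 12), (13, 34, 16, 36, 12), (13, 34, 16, 7, 12), (13, 39, 31, 12, 12), (13, 39, 31, 36, 12), (13, 39, 31, 7, 12), (36, 1, 19, 28, 16), (36, 1, 19, 28, 21), (36, 1, 19, 28, 33), (36, 1, 19, 36, 16), (36, 1, 19, 36, 21), (36, 1, 19, 36, 33), (36, 1, 19, 7, 16), (36, 1, 19, 7, 21), (36, 1, 19, 7, 33), (36, 32, 11, 28, 16), (36, 32, 11, 28, 21), (36, 32, 11, 28, 33), (36, 32, 11, 36, 16), (36, 32, 11, 36, 21), (36, 32, 11, 36, 33), (36, 32, 11, 7, 16), (36, 32, 11, 7, 21), (36, 32, 11, 7, 33), (36, 4, 9, 28, 16), (36, 4, 9, 28, 21), (36, 4, 9, 28, 33), (36, 4, 9, 36, 16), (36, 4, 9, 36, 21), (36, 4, 9, 36, 33), (36, 4, 9, 7, 16), (36, 4, 9, 7, 21), (36, 4, 9, 7, 33)}
Apply σ_{B ≤ D}; surviving tuples: {(13, 34, 16, 36, 12), (13, 39, 31, 36, 12), (36, 1, 19, 28, 16), (36, 1, 19, 28, 21), (36, 1, 19, 28, 33), (36, 1, 19, 36, 16), (36, 1, 19, 36, 21), (36, 1, 19, 36, 33), (36, 32, 11, 28, 16), (36, 32, 11, 28, 21), (36, 32, 11, 28, 33), (36, 32, 11, 36, 16), (36, 32, 11, 36, 21), (36, 32, 11, 36, 33), (36, 4, 9, 28, 16), (36, 4, 9, 28, 21), (36, 4, 9, 28, 33), (36, 4, 9, 36, 16), (36, 4, 9, 36, 21), (36, 4, 9, 36, 33)}
π[C, D]: project onto (C, D) (13 duplicate(s) eliminated) → {(12, 36), (16, 28), (16, 36), (21, 28), (21, 36), (33, 28), (33, 36)}

{(12, 36), (16, 28), (16, 36), (21, 28), (21, 36), (33, 28), (33, 36)}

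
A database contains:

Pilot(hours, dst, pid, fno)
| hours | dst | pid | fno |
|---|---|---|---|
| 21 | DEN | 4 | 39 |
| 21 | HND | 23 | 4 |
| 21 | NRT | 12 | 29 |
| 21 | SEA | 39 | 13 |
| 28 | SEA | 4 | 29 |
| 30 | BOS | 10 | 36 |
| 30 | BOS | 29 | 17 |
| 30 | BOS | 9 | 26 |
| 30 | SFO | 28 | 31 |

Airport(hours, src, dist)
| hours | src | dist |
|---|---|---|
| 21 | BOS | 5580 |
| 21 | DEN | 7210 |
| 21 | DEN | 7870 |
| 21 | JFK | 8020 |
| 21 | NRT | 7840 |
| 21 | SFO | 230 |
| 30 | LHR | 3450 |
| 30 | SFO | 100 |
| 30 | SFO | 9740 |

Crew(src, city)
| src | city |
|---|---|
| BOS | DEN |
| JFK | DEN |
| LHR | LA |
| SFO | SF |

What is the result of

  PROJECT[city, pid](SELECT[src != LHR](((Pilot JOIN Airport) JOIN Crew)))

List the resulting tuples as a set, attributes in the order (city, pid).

{(DEN, 12), (DEN, 23), (DEN, 39), (DEN, 4), (SF, 10), (SF, 12), (SF, 23), (SF, 28), (SF, 29), (SF, 39), (SF, 4), (SF, 9)}

Joining Pilot and Airport on hours yields {(21, DEN, 4, 39, BOS, 5580), (21, DEN, 4, 39, DEN, 7210), (21, DEN, 4, 39, DEN, 7870), (21, DEN, 4, 39, JFK, 8020), (21, DEN, 4, 39, NRT, 7840), (21, DEN, 4, 39, SFO, 230), (21, HND, 23, 4, BOS, 5580), (21, HND, 23, 4, DEN, 7210), (21, HND, 23, 4, DEN, 7870), (21, HND, 23, 4, JFK, 8020), (21, HND, 23, 4, NRT, 7840), (21, HND, 23, 4, SFO, 230), (21, NRT, 12, 29, BOS, 5580), (21, NRT, 12, 29, DEN, 7210), (21, NRT, 12, 29, DEN, 7870), (21, NRT, 12, 29, JFK, 8020), (21, NRT, 12, 29, NRT, 7840), (21, NRT, 12, 29, SFO, 230), (21, SEA, 39, 13, BOS, 5580), (21, SEA, 39, 13, DEN, 7210), (21, SEA, 39, 13, DEN, 7870), (21, SEA, 39, 13, JFK, 8020), (21, SEA, 39, 13, NRT, 7840), (21, SEA, 39, 13, SFO, 230), (30, BOS, 10, 36, LHR, 3450), (30, BOS, 10, 36, SFO, 100), (30, BOS, 10, 36, SFO, 9740), (30, BOS, 29, 17, LHR, 3450), (30, BOS, 29, 17, SFO, 100), (30, BOS, 29, 17, SFO, 9740), (30, BOS, 9, 26, LHR, 3450), (30, BOS, 9, 26, SFO, 100), (30, BOS, 9, 26, SFO, 9740), (30, SFO, 28, 31, LHR, 3450), (30, SFO, 28, 31, SFO, 100), (30, SFO, 28, 31, SFO, 9740)}.
Joining (Pilot JOIN Airport) and Crew on src yields {(21, DEN, 4, 39, BOS, 5580, DEN), (21, DEN, 4, 39, JFK, 8020, DEN), (21, DEN, 4, 39, SFO, 230, SF), (21, HND, 23, 4, BOS, 5580, DEN), (21, HND, 23, 4, JFK, 8020, DEN), (21, HND, 23, 4, SFO, 230, SF), (21, NRT, 12, 29, BOS, 5580, DEN), (21, NRT, 12, 29, JFK, 8020, DEN), (21, NRT, 12, 29, SFO, 230, SF), (21, SEA, 39, 13, BOS, 5580, DEN), (21, SEA, 39, 13, JFK, 8020, DEN), (21, SEA, 39, 13, SFO, 230, SF), (30, BOS, 10, 36, LHR, 3450, LA), (30, BOS, 10, 36, SFO, 100, SF), (30, BOS, 10, 36, SFO, 9740, SF), (30, BOS, 29, 17, LHR, 3450, LA), (30, BOS, 29, 17, SFO, 100, SF), (30, BOS, 29, 17, SFO, 9740, SF), (30, BOS, 9, 26, LHR, 3450, LA), (30, BOS, 9, 26, SFO, 100, SF), (30, BOS, 9, 26, SFO, 9740, SF), (30, SFO, 28, 31, LHR, 3450, LA), (30, SFO, 28, 31, SFO, 100, SF), (30, SFO, 28, 31, SFO, 9740, SF)}.
σ[src != LHR]: keep tuples satisfying src != LHR → {(21, DEN, 4, 39, BOS, 5580, DEN), (21, DEN, 4, 39, JFK, 8020, DEN), (21, DEN, 4, 39, SFO, 230, SF), (21, HND, 23, 4, BOS, 5580, DEN), (21, HND, 23, 4, JFK, 8020, DEN), (21, HND, 23, 4, SFO, 230, SF), (21, NRT, 12, 29, BOS, 5580, DEN), (21, NRT, 12, 29, JFK, 8020, DEN), (21, NRT, 12, 29, SFO, 230, SF), (21, SEA, 39, 13, BOS, 5580, DEN), (21, SEA, 39, 13, JFK, 8020, DEN), (21, SEA, 39, 13, SFO, 230, SF), (30, BOS, 10, 36, SFO, 100, SF), (30, BOS, 10, 36, SFO, 9740, SF), (30, BOS, 29, 17, SFO, 100, SF), (30, BOS, 29, 17, SFO, 9740, SF), (30, BOS, 9, 26, SFO, 100, SF), (30, BOS, 9, 26, SFO, 9740, SF), (30, SFO, 28, 31, SFO, 100, SF), (30, SFO, 28, 31, SFO, 9740, SF)}
Projecting to city, pid (8 duplicate(s) eliminated): {(DEN, 12), (DEN, 23), (DEN, 39), (DEN, 4), (SF, 10), (SF, 12), (SF, 23), (SF, 28), (SF, 29), (SF, 39), (SF, 4), (SF, 9)}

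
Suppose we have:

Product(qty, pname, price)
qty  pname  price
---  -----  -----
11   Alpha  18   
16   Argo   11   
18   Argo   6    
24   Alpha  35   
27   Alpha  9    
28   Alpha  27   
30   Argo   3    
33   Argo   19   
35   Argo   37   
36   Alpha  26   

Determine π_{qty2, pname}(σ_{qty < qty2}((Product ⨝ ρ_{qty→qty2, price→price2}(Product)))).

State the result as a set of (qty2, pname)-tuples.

{(18, Argo), (24, Alpha), (27, Alpha), (28, Alpha), (30, Argo), (33, Argo), (35, Argo), (36, Alpha)}

ρ[qty→qty2, price→price2]: schema becomes (qty2, pname, price2); tuples unchanged.
Product ⋈ ρ_{qty→qty2, price→price2}(Product) (natural join on pname): {(11, Alpha, 18, 11, 18), (11, Alpha, 18, 24, 35), (11, Alpha, 18, 27, 9), (11, Alpha, 18, 28, 27), (11, Alpha, 18, 36, 26), (16, Argo, 11, 16, 11), (16, Argo, 11, 18, 6), (16, Argo, 11, 30, 3), (16, Argo, 11, 33, 19), (16, Argo, 11, 35, 37), (18, Argo, 6, 16, 11), (18, Argo, 6, 18, 6), (18, Argo, 6, 30, 3), (18, Argo, 6, 33, 19), (18, Argo, 6, 35, 37), (24, Alpha, 35, 11, 18), (24, Alpha, 35, 24, 35), (24, Alpha, 35, 27, 9), (24, Alpha, 35, 28, 27), (24, Alpha, 35, 36, 26), (27, Alpha, 9, 11, 18), (27, Alpha, 9, 24, 35), (27, Alpha, 9, 27, 9), (27, Alpha, 9, 28, 27), (27, Alpha, 9, 36, 26), (28, Alpha, 27, 11, 18), (28, Alpha, 27, 24, 35), (28, Alpha, 27, 27, 9), (28, Alpha, 27, 28, 27), (28, Alpha, 27, 36, 26), (30, Argo, 3, 16, 11), (30, Argo, 3, 18, 6), (30, Argo, 3, 30, 3), (30, Argo, 3, 33, 19), (30, Argo, 3, 35, 37), (33, Argo, 19, 16, 11), (33, Argo, 19, 18, 6), (33, Argo, 19, 30, 3), (33, Argo, 19, 33, 19), (33, Argo, 19, 35, 37), (35, Argo, 37, 16, 11), (35, Argo, 37, 18, 6), (35, Argo, 37, 30, 3), (35, Argo, 37, 33, 19), (35, Argo, 37, 35, 37), (36, Alpha, 26, 11, 18), (36, Alpha, 26, 24, 35), (36, Alpha, 26, 27, 9), (36, Alpha, 26, 28, 27), (36, Alpha, 26, 36, 26)}
Filtering on qty < qty2 leaves {(11, Alpha, 18, 24, 35), (11, Alpha, 18, 27, 9), (11, Alpha, 18, 28, 27), (11, Alpha, 18, 36, 26), (16, Argo, 11, 18, 6), (16, Argo, 11, 30, 3), (16, Argo, 11, 33, 19), (16, Argo, 11, 35, 37), (18, Argo, 6, 30, 3), (18, Argo, 6, 33, 19), (18, Argo, 6, 35, 37), (24, Alpha, 35, 27, 9), (24, Alpha, 35, 28, 27), (24, Alpha, 35, 36, 26), (27, Alpha, 9, 28, 27), (27, Alpha, 9, 36, 26), (28, Alpha, 27, 36, 26), (30, Argo, 3, 33, 19), (30, Argo, 3, 35, 37), (33, Argo, 19, 35, 37)}.
Projecting to qty2, pname (12 duplicate(s) eliminated): {(18, Argo), (24, Alpha), (27, Alpha), (28, Alpha), (30, Argo), (33, Argo), (35, Argo), (36, Alpha)}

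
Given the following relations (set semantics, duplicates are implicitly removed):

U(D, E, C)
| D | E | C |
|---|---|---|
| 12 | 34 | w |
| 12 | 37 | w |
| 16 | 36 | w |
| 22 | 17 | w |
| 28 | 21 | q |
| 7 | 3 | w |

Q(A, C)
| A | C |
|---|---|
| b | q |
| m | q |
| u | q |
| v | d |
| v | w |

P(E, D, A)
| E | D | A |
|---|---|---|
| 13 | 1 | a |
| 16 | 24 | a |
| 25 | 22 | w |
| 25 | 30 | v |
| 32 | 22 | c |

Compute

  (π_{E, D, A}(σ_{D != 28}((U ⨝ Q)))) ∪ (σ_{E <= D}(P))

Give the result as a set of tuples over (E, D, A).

{(16, 24, a), (17, 22, v), (25, 30, v), (3, 7, v), (34, 12, v), (36, 16, v), (37, 12, v)}

Natural join on C: {(12, 34, w, v), (12, 37, w, v), (16, 36, w, v), (22, 17, w, v), (28, 21, q, b), (28, 21, q, m), (28, 21, q, u), (7, 3, w, v)}
Apply σ_{D != 28}; surviving tuples: {(12, 34, w, v), (12, 37, w, v), (16, 36, w, v), (22, 17, w, v), (7, 3, w, v)}
Projecting to E, D, A: {(17, 22, v), (3, 7, v), (34, 12, v), (36, 16, v), (37, 12, v)}
Apply σ_{E <= D}; surviving tuples: {(16, 24, a), (25, 30, v)}
Set union of the two operands is {(16, 24, a), (17, 22, v), (25, 30, v), (3, 7, v), (34, 12, v), (36, 16, v), (37, 12, v)}.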